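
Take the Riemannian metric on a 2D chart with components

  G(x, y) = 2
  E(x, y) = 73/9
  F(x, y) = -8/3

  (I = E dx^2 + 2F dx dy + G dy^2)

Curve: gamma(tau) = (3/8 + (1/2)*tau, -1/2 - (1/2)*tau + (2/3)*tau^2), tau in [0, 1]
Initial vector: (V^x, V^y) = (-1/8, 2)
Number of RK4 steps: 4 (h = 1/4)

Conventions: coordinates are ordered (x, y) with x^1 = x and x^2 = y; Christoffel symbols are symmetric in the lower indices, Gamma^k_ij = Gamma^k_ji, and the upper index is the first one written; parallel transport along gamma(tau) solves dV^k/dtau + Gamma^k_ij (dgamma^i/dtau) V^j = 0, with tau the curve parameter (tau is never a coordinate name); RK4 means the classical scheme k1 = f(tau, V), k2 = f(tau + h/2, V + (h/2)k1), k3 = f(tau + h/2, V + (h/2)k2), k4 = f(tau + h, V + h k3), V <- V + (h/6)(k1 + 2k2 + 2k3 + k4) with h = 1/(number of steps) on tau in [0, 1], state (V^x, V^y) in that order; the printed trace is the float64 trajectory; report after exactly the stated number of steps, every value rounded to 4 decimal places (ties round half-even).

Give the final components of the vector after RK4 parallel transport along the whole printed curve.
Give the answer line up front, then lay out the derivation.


Answer: V^x = -0.1250, V^y = 2.0000

gamma'(tau) = (1/2, -1/2 + (4/3)*tau); f(tau, V)^k = -Gamma^k_ij(gamma(tau)) gamma'^i(tau) V^j; h = 1/4; intermediate values shown to 6 dp
curve data and Christoffel symbols at the stage parameters:
  tau = 0.000000: gamma = (0.375000, -0.500000), gamma' = (0.500000, -0.500000); Gamma_xxx = 0.000000, Gamma_xxy = 0.000000, Gamma_xyy = 0.000000, Gamma_yxx = 0.000000, Gamma_yxy = 0.000000, Gamma_yyy = 0.000000
  tau = 0.125000: gamma = (0.437500, -0.552083), gamma' = (0.500000, -0.333333); Gamma_xxx = 0.000000, Gamma_xxy = 0.000000, Gamma_xyy = 0.000000, Gamma_yxx = 0.000000, Gamma_yxy = 0.000000, Gamma_yyy = 0.000000
  tau = 0.250000: gamma = (0.500000, -0.583333), gamma' = (0.500000, -0.166667); Gamma_xxx = 0.000000, Gamma_xxy = 0.000000, Gamma_xyy = 0.000000, Gamma_yxx = 0.000000, Gamma_yxy = 0.000000, Gamma_yyy = 0.000000
  tau = 0.375000: gamma = (0.562500, -0.593750), gamma' = (0.500000, 0.000000); Gamma_xxx = 0.000000, Gamma_xxy = 0.000000, Gamma_xyy = 0.000000, Gamma_yxx = 0.000000, Gamma_yxy = 0.000000, Gamma_yyy = 0.000000
  tau = 0.500000: gamma = (0.625000, -0.583333), gamma' = (0.500000, 0.166667); Gamma_xxx = 0.000000, Gamma_xxy = 0.000000, Gamma_xyy = 0.000000, Gamma_yxx = 0.000000, Gamma_yxy = 0.000000, Gamma_yyy = 0.000000
  tau = 0.625000: gamma = (0.687500, -0.552083), gamma' = (0.500000, 0.333333); Gamma_xxx = 0.000000, Gamma_xxy = 0.000000, Gamma_xyy = 0.000000, Gamma_yxx = 0.000000, Gamma_yxy = 0.000000, Gamma_yyy = 0.000000
  tau = 0.750000: gamma = (0.750000, -0.500000), gamma' = (0.500000, 0.500000); Gamma_xxx = 0.000000, Gamma_xxy = 0.000000, Gamma_xyy = 0.000000, Gamma_yxx = 0.000000, Gamma_yxy = 0.000000, Gamma_yyy = 0.000000
  tau = 0.875000: gamma = (0.812500, -0.427083), gamma' = (0.500000, 0.666667); Gamma_xxx = 0.000000, Gamma_xxy = 0.000000, Gamma_xyy = 0.000000, Gamma_yxx = 0.000000, Gamma_yxy = 0.000000, Gamma_yyy = 0.000000
  tau = 1.000000: gamma = (0.875000, -0.333333), gamma' = (0.500000, 0.833333); Gamma_xxx = 0.000000, Gamma_xxy = 0.000000, Gamma_xyy = 0.000000, Gamma_yxx = 0.000000, Gamma_yxy = 0.000000, Gamma_yyy = 0.000000
step 0: V^x = -0.1250, V^y = 2.0000
step 1: k1 = (0.000000, 0.000000), k2 = (0.000000, 0.000000), k3 = (0.000000, 0.000000), k4 = (0.000000, 0.000000); V <- V + (h/6)(k1 + 2k2 + 2k3 + k4): V^x = -0.1250, V^y = 2.0000
step 2: k1 = (0.000000, 0.000000), k2 = (0.000000, 0.000000), k3 = (0.000000, 0.000000), k4 = (0.000000, 0.000000); V <- V + (h/6)(k1 + 2k2 + 2k3 + k4): V^x = -0.1250, V^y = 2.0000
step 3: k1 = (0.000000, 0.000000), k2 = (0.000000, 0.000000), k3 = (0.000000, 0.000000), k4 = (0.000000, 0.000000); V <- V + (h/6)(k1 + 2k2 + 2k3 + k4): V^x = -0.1250, V^y = 2.0000
step 4: k1 = (0.000000, 0.000000), k2 = (0.000000, 0.000000), k3 = (0.000000, 0.000000), k4 = (0.000000, 0.000000); V <- V + (h/6)(k1 + 2k2 + 2k3 + k4): V^x = -0.1250, V^y = 2.0000


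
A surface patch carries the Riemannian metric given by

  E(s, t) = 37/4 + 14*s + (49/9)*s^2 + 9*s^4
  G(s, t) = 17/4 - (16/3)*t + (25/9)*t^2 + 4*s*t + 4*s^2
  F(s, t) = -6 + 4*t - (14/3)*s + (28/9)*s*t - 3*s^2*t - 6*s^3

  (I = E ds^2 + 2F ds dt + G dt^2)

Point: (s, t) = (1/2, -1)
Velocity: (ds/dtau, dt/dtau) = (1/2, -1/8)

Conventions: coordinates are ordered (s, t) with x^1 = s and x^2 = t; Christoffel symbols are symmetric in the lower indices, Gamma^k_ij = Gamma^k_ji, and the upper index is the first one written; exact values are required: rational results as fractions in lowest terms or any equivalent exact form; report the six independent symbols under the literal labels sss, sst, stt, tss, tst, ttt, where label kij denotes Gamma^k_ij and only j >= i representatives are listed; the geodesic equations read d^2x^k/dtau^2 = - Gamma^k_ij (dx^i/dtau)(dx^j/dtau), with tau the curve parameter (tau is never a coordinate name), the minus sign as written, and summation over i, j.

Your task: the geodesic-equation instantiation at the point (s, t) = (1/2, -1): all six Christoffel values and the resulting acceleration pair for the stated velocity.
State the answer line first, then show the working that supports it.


Answer: Gamma_sss = 4124/7817, Gamma_sst = 0, Gamma_stt = -4108/7817, Gamma_tss = -1342/7817, Gamma_tst = 0, Gamma_ttt = -8080/7817; accelerations (d^2s/dtau^2, d^2t/dtau^2) = (-15469/125072, 1847/31268)

E = 2617/144, F = -125/9, G = 409/36 at the point
E_s = 431/18, E_t = 0, F_s = -167/18, F_t = 173/36, G_s = 0, G_t = -80/9
EG - F^2 = 7817/576;  g^inv = (576/7817) * [[409/36, 125/9], [125/9, 2617/144]]
first-kind symbols [ij,l] = (1/2)(d_i g_jl + d_j g_il - d_l g_ij): [ss,s] = E_s/2 = 431/36, [ss,t] = F_s - E_t/2 = -167/18, [st,s] = E_t/2 = 0, [st,t] = G_s/2 = 0, [tt,s] = F_t - G_s/2 = 173/36, [tt,t] = G_t/2 = -40/9
Gamma^s_ij = (G*[ij,s] - F*[ij,t])/(EG - F^2), Gamma^t_ij = (E*[ij,t] - F*[ij,s])/(EG - F^2)
Gamma_sss = 4124/7817, Gamma_sst = 0, Gamma_stt = -4108/7817, Gamma_tss = -1342/7817, Gamma_tst = 0, Gamma_ttt = -8080/7817
d^2s/dtau^2 = -(Gamma_sss*(1/2)^2 + 2*Gamma_sst*(1/2)*(-1/8) + Gamma_stt*(-1/8)^2) = -15469/125072
d^2t/dtau^2 = -(Gamma_tss*(1/2)^2 + 2*Gamma_tst*(1/2)*(-1/8) + Gamma_ttt*(-1/8)^2) = 1847/31268


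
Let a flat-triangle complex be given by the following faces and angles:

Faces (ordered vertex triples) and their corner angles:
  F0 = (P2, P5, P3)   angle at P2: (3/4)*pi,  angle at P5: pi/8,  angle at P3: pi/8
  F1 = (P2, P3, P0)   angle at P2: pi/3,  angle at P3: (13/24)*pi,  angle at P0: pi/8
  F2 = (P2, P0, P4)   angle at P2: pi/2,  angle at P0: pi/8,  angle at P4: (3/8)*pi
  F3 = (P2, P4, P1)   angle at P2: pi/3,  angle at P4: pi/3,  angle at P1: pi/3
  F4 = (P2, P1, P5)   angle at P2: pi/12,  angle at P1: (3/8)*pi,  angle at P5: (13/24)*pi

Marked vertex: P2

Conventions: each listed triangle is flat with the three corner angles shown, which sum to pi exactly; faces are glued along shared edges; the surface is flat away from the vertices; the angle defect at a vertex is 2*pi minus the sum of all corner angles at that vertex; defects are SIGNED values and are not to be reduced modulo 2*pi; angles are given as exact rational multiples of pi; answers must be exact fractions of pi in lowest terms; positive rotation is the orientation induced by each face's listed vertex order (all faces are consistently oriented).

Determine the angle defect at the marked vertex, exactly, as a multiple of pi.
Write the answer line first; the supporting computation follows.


Answer: defect(P2) = 0

Sum of corner angles at P2: 2*pi
defect = 2*pi - 2*pi


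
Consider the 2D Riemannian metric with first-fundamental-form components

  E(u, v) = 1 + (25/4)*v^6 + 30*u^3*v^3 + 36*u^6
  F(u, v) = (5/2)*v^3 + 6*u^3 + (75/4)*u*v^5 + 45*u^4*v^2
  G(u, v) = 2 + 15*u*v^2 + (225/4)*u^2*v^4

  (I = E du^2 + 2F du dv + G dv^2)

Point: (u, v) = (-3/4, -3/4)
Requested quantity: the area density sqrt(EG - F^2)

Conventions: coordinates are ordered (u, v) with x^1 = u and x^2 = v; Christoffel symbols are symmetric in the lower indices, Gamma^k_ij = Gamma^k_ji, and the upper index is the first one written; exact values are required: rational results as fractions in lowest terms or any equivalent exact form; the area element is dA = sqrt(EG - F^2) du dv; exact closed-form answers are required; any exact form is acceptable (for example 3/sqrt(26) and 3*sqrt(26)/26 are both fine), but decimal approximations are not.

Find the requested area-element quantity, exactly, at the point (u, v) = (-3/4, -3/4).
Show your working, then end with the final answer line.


E = 227065/16384, F = 127143/16384, G = 93113/16384; EG - F^2 = 151897/8192

Answer: sqrt(EG - F^2) = sqrt(303794)/128


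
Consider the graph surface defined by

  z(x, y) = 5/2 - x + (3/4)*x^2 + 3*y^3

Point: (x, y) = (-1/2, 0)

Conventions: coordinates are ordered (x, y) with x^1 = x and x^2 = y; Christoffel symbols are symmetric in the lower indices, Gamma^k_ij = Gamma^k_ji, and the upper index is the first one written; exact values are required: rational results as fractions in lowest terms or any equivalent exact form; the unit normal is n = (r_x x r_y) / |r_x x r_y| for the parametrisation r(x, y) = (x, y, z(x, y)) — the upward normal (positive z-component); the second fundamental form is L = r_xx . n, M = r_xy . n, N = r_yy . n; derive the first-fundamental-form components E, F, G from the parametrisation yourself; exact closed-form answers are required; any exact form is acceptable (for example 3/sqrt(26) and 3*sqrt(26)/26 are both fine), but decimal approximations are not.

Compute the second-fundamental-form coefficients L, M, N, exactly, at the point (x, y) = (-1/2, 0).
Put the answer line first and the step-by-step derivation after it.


Answer: L = 6*sqrt(65)/65, M = 0, N = 0

z_x = -7/4, z_y = 0, z_xx = 3/2, z_xy = 0, z_yy = 0
E = 65/16, F = 0, G = 1; answer radicand W^2 = 65/16
unnormalised second-form numerators: l = 3/2, m = 0, n = 0; L = l/sqrt(65/16), and similarly M = m/sqrt(W^2), N = n/sqrt(W^2)


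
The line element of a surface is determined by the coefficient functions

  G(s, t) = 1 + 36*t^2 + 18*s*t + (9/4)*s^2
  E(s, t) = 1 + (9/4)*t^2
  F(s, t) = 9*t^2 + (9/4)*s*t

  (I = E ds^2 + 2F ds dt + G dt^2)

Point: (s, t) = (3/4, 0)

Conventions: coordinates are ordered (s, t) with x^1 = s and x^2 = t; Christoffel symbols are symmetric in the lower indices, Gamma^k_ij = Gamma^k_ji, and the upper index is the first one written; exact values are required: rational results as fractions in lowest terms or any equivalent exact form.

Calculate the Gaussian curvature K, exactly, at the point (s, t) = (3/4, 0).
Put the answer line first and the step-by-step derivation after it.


Answer: K = -9216/21025

E = 1, F = 0, G = 145/64, EG - F^2 = 145/64 at the point
E_s = 0, E_t = 0, F_s = 0, F_t = 27/16, G_s = 27/8, G_t = 27/2
E_tt = 9/2, F_st = 9/4, G_ss = 9/2
Brioschi: K = (det M1 - det M2) / (EG - F^2)^2 with the standard first/second-derivative matrices M1, M2.
M1 = [[-E_tt/2 + F_st - G_ss/2, E_s/2, F_s - E_t/2], [F_t - G_s/2, E, F], [G_t/2, F, G]] = [[-9/4, 0, 0], [0, 1, 0], [27/4, 0, 145/64]]; det M1 = -1305/256
M2 = [[0, E_t/2, G_s/2], [E_t/2, E, F], [G_s/2, F, G]] = [[0, 0, 27/16], [0, 1, 0], [27/16, 0, 145/64]]; det M2 = -729/256
det M1 - det M2 = -9/4; K = -9/4 / (145/64)^2 = -9216/21025


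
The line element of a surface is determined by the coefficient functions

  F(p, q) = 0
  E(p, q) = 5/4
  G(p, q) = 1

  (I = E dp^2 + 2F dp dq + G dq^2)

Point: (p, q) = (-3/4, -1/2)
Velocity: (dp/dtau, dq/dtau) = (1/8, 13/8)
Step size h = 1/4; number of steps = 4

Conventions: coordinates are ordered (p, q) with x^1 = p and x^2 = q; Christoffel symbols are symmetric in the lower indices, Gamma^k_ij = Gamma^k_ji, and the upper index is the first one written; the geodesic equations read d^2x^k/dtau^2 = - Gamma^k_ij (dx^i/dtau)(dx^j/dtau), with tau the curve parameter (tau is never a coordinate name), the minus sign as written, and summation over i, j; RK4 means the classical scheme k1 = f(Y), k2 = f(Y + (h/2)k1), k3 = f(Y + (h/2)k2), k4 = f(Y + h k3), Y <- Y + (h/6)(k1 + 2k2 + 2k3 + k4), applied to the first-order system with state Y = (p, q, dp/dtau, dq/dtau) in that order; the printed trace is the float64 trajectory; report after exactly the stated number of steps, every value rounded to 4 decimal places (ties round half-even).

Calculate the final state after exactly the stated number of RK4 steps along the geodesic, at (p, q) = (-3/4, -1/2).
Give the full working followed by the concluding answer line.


f(Y) = (dp/dtau, dq/dtau, -Gamma^p_ij Y'^i Y'^j, -Gamma^q_ij Y'^i Y'^j) with the Gammas evaluated at the stage position; h = 0.250000; intermediate values shown to 6 dp
step 0: p = -0.7500, q = -0.5000, dp/dtau = 0.1250, dq/dtau = 1.6250
step 1:
  k1: at (p, q) = (-0.750000, -0.500000), (dp/dtau, dq/dtau) = (0.125000, 1.625000); Gamma_ppp = 0.000000, Gamma_ppq = 0.000000, Gamma_pqq = 0.000000, Gamma_qpp = 0.000000, Gamma_qpq = 0.000000, Gamma_qqq = 0.000000; k1 = (0.125000, 1.625000, 0.000000, 0.000000)
  k2: at (p, q) = (-0.734375, -0.296875), (dp/dtau, dq/dtau) = (0.125000, 1.625000); Gamma_ppp = 0.000000, Gamma_ppq = 0.000000, Gamma_pqq = 0.000000, Gamma_qpp = 0.000000, Gamma_qpq = 0.000000, Gamma_qqq = 0.000000; k2 = (0.125000, 1.625000, 0.000000, 0.000000)
  k3: at (p, q) = (-0.734375, -0.296875), (dp/dtau, dq/dtau) = (0.125000, 1.625000); Gamma_ppp = 0.000000, Gamma_ppq = 0.000000, Gamma_pqq = 0.000000, Gamma_qpp = 0.000000, Gamma_qpq = 0.000000, Gamma_qqq = 0.000000; k3 = (0.125000, 1.625000, 0.000000, 0.000000)
  k4: at (p, q) = (-0.718750, -0.093750), (dp/dtau, dq/dtau) = (0.125000, 1.625000); Gamma_ppp = 0.000000, Gamma_ppq = 0.000000, Gamma_pqq = 0.000000, Gamma_qpp = 0.000000, Gamma_qpq = 0.000000, Gamma_qqq = 0.000000; k4 = (0.125000, 1.625000, 0.000000, 0.000000)
  Y <- Y + (h/6)(k1 + 2k2 + 2k3 + k4): p = -0.7188, q = -0.0938, dp/dtau = 0.1250, dq/dtau = 1.6250
step 2:
  k1: at (p, q) = (-0.718750, -0.093750), (dp/dtau, dq/dtau) = (0.125000, 1.625000); Gamma_ppp = 0.000000, Gamma_ppq = 0.000000, Gamma_pqq = 0.000000, Gamma_qpp = 0.000000, Gamma_qpq = 0.000000, Gamma_qqq = 0.000000; k1 = (0.125000, 1.625000, 0.000000, 0.000000)
  k2: at (p, q) = (-0.703125, 0.109375), (dp/dtau, dq/dtau) = (0.125000, 1.625000); Gamma_ppp = 0.000000, Gamma_ppq = 0.000000, Gamma_pqq = 0.000000, Gamma_qpp = 0.000000, Gamma_qpq = 0.000000, Gamma_qqq = 0.000000; k2 = (0.125000, 1.625000, 0.000000, 0.000000)
  k3: at (p, q) = (-0.703125, 0.109375), (dp/dtau, dq/dtau) = (0.125000, 1.625000); Gamma_ppp = 0.000000, Gamma_ppq = 0.000000, Gamma_pqq = 0.000000, Gamma_qpp = 0.000000, Gamma_qpq = 0.000000, Gamma_qqq = 0.000000; k3 = (0.125000, 1.625000, 0.000000, 0.000000)
  k4: at (p, q) = (-0.687500, 0.312500), (dp/dtau, dq/dtau) = (0.125000, 1.625000); Gamma_ppp = 0.000000, Gamma_ppq = 0.000000, Gamma_pqq = 0.000000, Gamma_qpp = 0.000000, Gamma_qpq = 0.000000, Gamma_qqq = 0.000000; k4 = (0.125000, 1.625000, 0.000000, 0.000000)
  Y <- Y + (h/6)(k1 + 2k2 + 2k3 + k4): p = -0.6875, q = 0.3125, dp/dtau = 0.1250, dq/dtau = 1.6250
step 3:
  k1: at (p, q) = (-0.687500, 0.312500), (dp/dtau, dq/dtau) = (0.125000, 1.625000); Gamma_ppp = 0.000000, Gamma_ppq = 0.000000, Gamma_pqq = 0.000000, Gamma_qpp = 0.000000, Gamma_qpq = 0.000000, Gamma_qqq = 0.000000; k1 = (0.125000, 1.625000, 0.000000, 0.000000)
  k2: at (p, q) = (-0.671875, 0.515625), (dp/dtau, dq/dtau) = (0.125000, 1.625000); Gamma_ppp = 0.000000, Gamma_ppq = 0.000000, Gamma_pqq = 0.000000, Gamma_qpp = 0.000000, Gamma_qpq = 0.000000, Gamma_qqq = 0.000000; k2 = (0.125000, 1.625000, 0.000000, 0.000000)
  k3: at (p, q) = (-0.671875, 0.515625), (dp/dtau, dq/dtau) = (0.125000, 1.625000); Gamma_ppp = 0.000000, Gamma_ppq = 0.000000, Gamma_pqq = 0.000000, Gamma_qpp = 0.000000, Gamma_qpq = 0.000000, Gamma_qqq = 0.000000; k3 = (0.125000, 1.625000, 0.000000, 0.000000)
  k4: at (p, q) = (-0.656250, 0.718750), (dp/dtau, dq/dtau) = (0.125000, 1.625000); Gamma_ppp = 0.000000, Gamma_ppq = 0.000000, Gamma_pqq = 0.000000, Gamma_qpp = 0.000000, Gamma_qpq = 0.000000, Gamma_qqq = 0.000000; k4 = (0.125000, 1.625000, 0.000000, 0.000000)
  Y <- Y + (h/6)(k1 + 2k2 + 2k3 + k4): p = -0.6562, q = 0.7188, dp/dtau = 0.1250, dq/dtau = 1.6250
step 4:
  k1: at (p, q) = (-0.656250, 0.718750), (dp/dtau, dq/dtau) = (0.125000, 1.625000); Gamma_ppp = 0.000000, Gamma_ppq = 0.000000, Gamma_pqq = 0.000000, Gamma_qpp = 0.000000, Gamma_qpq = 0.000000, Gamma_qqq = 0.000000; k1 = (0.125000, 1.625000, 0.000000, 0.000000)
  k2: at (p, q) = (-0.640625, 0.921875), (dp/dtau, dq/dtau) = (0.125000, 1.625000); Gamma_ppp = 0.000000, Gamma_ppq = 0.000000, Gamma_pqq = 0.000000, Gamma_qpp = 0.000000, Gamma_qpq = 0.000000, Gamma_qqq = 0.000000; k2 = (0.125000, 1.625000, 0.000000, 0.000000)
  k3: at (p, q) = (-0.640625, 0.921875), (dp/dtau, dq/dtau) = (0.125000, 1.625000); Gamma_ppp = 0.000000, Gamma_ppq = 0.000000, Gamma_pqq = 0.000000, Gamma_qpp = 0.000000, Gamma_qpq = 0.000000, Gamma_qqq = 0.000000; k3 = (0.125000, 1.625000, 0.000000, 0.000000)
  k4: at (p, q) = (-0.625000, 1.125000), (dp/dtau, dq/dtau) = (0.125000, 1.625000); Gamma_ppp = 0.000000, Gamma_ppq = 0.000000, Gamma_pqq = 0.000000, Gamma_qpp = 0.000000, Gamma_qpq = 0.000000, Gamma_qqq = 0.000000; k4 = (0.125000, 1.625000, 0.000000, 0.000000)
  Y <- Y + (h/6)(k1 + 2k2 + 2k3 + k4): p = -0.6250, q = 1.1250, dp/dtau = 0.1250, dq/dtau = 1.6250

Answer: p = -0.6250, q = 1.1250, dp/dtau = 0.1250, dq/dtau = 1.6250


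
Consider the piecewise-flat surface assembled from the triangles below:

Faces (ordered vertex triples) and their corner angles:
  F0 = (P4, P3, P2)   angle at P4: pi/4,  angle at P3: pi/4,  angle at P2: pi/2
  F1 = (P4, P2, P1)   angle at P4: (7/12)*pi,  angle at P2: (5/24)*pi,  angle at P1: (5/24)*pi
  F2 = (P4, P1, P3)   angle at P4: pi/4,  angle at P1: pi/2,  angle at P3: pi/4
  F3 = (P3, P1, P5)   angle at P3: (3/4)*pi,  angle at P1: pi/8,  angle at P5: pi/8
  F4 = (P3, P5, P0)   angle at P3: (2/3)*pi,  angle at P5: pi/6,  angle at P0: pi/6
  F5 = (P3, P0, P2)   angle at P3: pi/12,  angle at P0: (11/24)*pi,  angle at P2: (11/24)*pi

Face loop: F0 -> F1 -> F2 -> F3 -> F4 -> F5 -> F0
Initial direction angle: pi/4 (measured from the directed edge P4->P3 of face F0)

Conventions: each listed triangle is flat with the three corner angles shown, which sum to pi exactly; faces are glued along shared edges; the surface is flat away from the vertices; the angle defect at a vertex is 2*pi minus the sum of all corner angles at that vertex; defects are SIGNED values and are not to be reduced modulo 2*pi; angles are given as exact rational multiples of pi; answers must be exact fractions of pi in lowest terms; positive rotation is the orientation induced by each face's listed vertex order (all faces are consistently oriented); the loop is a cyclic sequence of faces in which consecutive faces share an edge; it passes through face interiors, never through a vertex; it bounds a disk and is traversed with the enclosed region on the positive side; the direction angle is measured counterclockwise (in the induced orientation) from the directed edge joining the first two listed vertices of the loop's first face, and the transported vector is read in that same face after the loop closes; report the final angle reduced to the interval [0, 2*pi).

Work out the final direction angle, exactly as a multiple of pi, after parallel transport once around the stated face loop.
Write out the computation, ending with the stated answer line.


enclosed vertex P3: corner angles sum to 2*pi, defect = 2*pi - 2*pi = 0
enclosed vertex P4: corner angles sum to (13/12)*pi, defect = 2*pi - (13/12)*pi = (11/12)*pi
by Gauss-Bonnet the loop rotates the vector by the enclosed defect sum (positive orientation, mod 2*pi)
final angle = pi/4 + (11/12)*pi = (7/6)*pi (mod 2*pi)

Answer: final direction angle = (7/6)*pi


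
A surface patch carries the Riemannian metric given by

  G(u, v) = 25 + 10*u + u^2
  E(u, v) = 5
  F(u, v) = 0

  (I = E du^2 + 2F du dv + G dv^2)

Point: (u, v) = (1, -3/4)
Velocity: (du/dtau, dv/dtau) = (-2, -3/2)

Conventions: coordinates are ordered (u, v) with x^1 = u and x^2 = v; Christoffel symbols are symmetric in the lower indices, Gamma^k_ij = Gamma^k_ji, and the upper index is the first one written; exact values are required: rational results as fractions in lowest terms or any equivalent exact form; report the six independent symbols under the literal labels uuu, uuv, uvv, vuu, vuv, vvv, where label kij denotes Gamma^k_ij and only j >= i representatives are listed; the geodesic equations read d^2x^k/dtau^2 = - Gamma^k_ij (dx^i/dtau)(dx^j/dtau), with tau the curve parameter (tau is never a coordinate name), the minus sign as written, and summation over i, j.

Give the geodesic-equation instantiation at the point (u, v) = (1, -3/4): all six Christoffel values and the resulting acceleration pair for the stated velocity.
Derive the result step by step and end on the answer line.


E = 5, F = 0, G = 36 at the point
E_u = 0, E_v = 0, F_u = 0, F_v = 0, G_u = 12, G_v = 0
EG - F^2 = 180;  g^inv = (1/180) * [[36, 0], [0, 5]]
first-kind symbols [ij,l] = (1/2)(d_i g_jl + d_j g_il - d_l g_ij): [uu,u] = E_u/2 = 0, [uu,v] = F_u - E_v/2 = 0, [uv,u] = E_v/2 = 0, [uv,v] = G_u/2 = 6, [vv,u] = F_v - G_u/2 = -6, [vv,v] = G_v/2 = 0
Gamma^u_ij = (G*[ij,u] - F*[ij,v])/(EG - F^2), Gamma^v_ij = (E*[ij,v] - F*[ij,u])/(EG - F^2)
Gamma_uuu = 0, Gamma_uuv = 0, Gamma_uvv = -6/5, Gamma_vuu = 0, Gamma_vuv = 1/6, Gamma_vvv = 0
d^2u/dtau^2 = -(Gamma_uuu*(-2)^2 + 2*Gamma_uuv*(-2)*(-3/2) + Gamma_uvv*(-3/2)^2) = 27/10
d^2v/dtau^2 = -(Gamma_vuu*(-2)^2 + 2*Gamma_vuv*(-2)*(-3/2) + Gamma_vvv*(-3/2)^2) = -1

Answer: Gamma_uuu = 0, Gamma_uuv = 0, Gamma_uvv = -6/5, Gamma_vuu = 0, Gamma_vuv = 1/6, Gamma_vvv = 0; accelerations (d^2u/dtau^2, d^2v/dtau^2) = (27/10, -1)


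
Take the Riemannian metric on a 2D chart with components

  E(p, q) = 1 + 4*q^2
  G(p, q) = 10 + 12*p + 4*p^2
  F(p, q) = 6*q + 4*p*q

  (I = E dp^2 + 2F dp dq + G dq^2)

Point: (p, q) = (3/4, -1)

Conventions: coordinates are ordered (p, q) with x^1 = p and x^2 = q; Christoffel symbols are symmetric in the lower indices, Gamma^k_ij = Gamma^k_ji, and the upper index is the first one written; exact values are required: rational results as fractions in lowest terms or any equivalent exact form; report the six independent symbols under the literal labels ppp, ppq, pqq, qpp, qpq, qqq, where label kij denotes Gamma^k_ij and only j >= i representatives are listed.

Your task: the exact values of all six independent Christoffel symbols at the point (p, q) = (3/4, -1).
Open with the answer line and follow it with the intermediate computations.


Answer: Gamma_ppp = 0, Gamma_ppq = -16/101, Gamma_pqq = 0, Gamma_qpp = 0, Gamma_qpq = 36/101, Gamma_qqq = 0

E = 5, F = -9, G = 85/4 at the point
E_p = 0, E_q = -8, F_p = -4, F_q = 9, G_p = 18, G_q = 0
EG - F^2 = 101/4;  g^inv = (4/101) * [[85/4, 9], [9, 5]]
first-kind symbols [ij,l] = (1/2)(d_i g_jl + d_j g_il - d_l g_ij): [pp,p] = E_p/2 = 0, [pp,q] = F_p - E_q/2 = 0, [pq,p] = E_q/2 = -4, [pq,q] = G_p/2 = 9, [qq,p] = F_q - G_p/2 = 0, [qq,q] = G_q/2 = 0
Gamma^p_ij = (G*[ij,p] - F*[ij,q])/(EG - F^2), Gamma^q_ij = (E*[ij,q] - F*[ij,p])/(EG - F^2)


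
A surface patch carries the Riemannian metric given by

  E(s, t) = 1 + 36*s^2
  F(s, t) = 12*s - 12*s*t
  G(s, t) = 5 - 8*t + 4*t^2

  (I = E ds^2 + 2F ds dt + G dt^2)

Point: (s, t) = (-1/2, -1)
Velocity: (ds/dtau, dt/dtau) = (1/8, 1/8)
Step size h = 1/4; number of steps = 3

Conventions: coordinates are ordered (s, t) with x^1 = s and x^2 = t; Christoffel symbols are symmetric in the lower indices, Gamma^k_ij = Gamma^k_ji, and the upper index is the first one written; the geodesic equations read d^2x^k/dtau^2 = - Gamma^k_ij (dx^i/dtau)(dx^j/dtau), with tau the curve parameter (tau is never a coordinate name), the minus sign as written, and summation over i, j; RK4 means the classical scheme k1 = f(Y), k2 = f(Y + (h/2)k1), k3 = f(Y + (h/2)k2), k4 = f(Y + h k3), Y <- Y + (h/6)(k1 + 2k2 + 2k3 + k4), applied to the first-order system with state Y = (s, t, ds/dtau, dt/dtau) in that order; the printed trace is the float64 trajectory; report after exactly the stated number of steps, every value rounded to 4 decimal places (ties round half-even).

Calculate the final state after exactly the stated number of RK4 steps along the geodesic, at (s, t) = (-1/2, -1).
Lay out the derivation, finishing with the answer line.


f(Y) = (ds/dtau, dt/dtau, -Gamma^s_ij Y'^i Y'^j, -Gamma^t_ij Y'^i Y'^j) with the Gammas evaluated at the stage position; h = 0.250000; intermediate values shown to 6 dp
step 0: s = -0.5000, t = -1.0000, ds/dtau = 0.1250, dt/dtau = 0.1250
step 1:
  k1: at (s, t) = (-0.500000, -1.000000), (ds/dtau, dt/dtau) = (0.125000, 0.125000); Gamma_sss = -0.692308, Gamma_sst = 0.000000, Gamma_stt = 0.230769, Gamma_tss = 0.923077, Gamma_tst = 0.000000, Gamma_ttt = -0.307692; k1 = (0.125000, 0.125000, 0.007212, -0.009615)
  k2: at (s, t) = (-0.484375, -0.984375), (ds/dtau, dt/dtau) = (0.125901, 0.123798); Gamma_sss = -0.692039, Gamma_sst = 0.000000, Gamma_stt = 0.230680, Gamma_tss = 0.945043, Gamma_tst = 0.000000, Gamma_ttt = -0.315014; k2 = (0.125901, 0.123798, 0.007434, -0.010152)
  k3: at (s, t) = (-0.484262, -0.984525), (ds/dtau, dt/dtau) = (0.125929, 0.123731); Gamma_sss = -0.691921, Gamma_sst = 0.000000, Gamma_stt = 0.230640, Gamma_tss = 0.945172, Gamma_tst = 0.000000, Gamma_ttt = -0.315057; k3 = (0.125929, 0.123731, 0.007442, -0.010165)
  k4: at (s, t) = (-0.468518, -0.969067), (ds/dtau, dt/dtau) = (0.126860, 0.122459); Gamma_sss = -0.690938, Gamma_sst = 0.000000, Gamma_stt = 0.230313, Gamma_tss = 0.967949, Gamma_tst = 0.000000, Gamma_ttt = -0.322650; k4 = (0.126860, 0.122459, 0.007666, -0.010739)
  Y <- Y + (h/6)(k1 + 2k2 + 2k3 + k4): s = -0.4685, t = -0.9691, ds/dtau = 0.1269, dt/dtau = 0.1225
step 2:
  k1: at (s, t) = (-0.468520, -0.969062), (ds/dtau, dt/dtau) = (0.126860, 0.122459); Gamma_sss = -0.690941, Gamma_sst = 0.000000, Gamma_stt = 0.230314, Gamma_tss = 0.967946, Gamma_tst = 0.000000, Gamma_ttt = -0.322649; k1 = (0.126860, 0.122459, 0.007666, -0.010739)
  k2: at (s, t) = (-0.452662, -0.953754), (ds/dtau, dt/dtau) = (0.127818, 0.121116); Gamma_sss = -0.689184, Gamma_sst = 0.000000, Gamma_stt = 0.229728, Gamma_tss = 0.991538, Gamma_tst = 0.000000, Gamma_ttt = -0.330513; k2 = (0.127818, 0.121116, 0.007890, -0.011351)
  k3: at (s, t) = (-0.452543, -0.953922), (ds/dtau, dt/dtau) = (0.127846, 0.121040); Gamma_sss = -0.689039, Gamma_sst = 0.000000, Gamma_stt = 0.229680, Gamma_tss = 0.991677, Gamma_tst = 0.000000, Gamma_ttt = -0.330559; k3 = (0.127846, 0.121040, 0.007897, -0.011366)
  k4: at (s, t) = (-0.436558, -0.938802), (ds/dtau, dt/dtau) = (0.128834, 0.119617); Gamma_sss = -0.686388, Gamma_sst = 0.000000, Gamma_stt = 0.228796, Gamma_tss = 1.016108, Gamma_tst = 0.000000, Gamma_ttt = -0.338703; k4 = (0.128834, 0.119617, 0.008119, -0.012019)
  Y <- Y + (h/6)(k1 + 2k2 + 2k3 + k4): s = -0.4366, t = -0.9388, ds/dtau = 0.1288, dt/dtau = 0.1196
step 3:
  k1: at (s, t) = (-0.436561, -0.938796), (ds/dtau, dt/dtau) = (0.128833, 0.119617); Gamma_sss = -0.686393, Gamma_sst = 0.000000, Gamma_stt = 0.228798, Gamma_tss = 1.016105, Gamma_tst = 0.000000, Gamma_ttt = -0.338702; k1 = (0.128833, 0.119617, 0.008119, -0.012019)
  k2: at (s, t) = (-0.420457, -0.923843), (ds/dtau, dt/dtau) = (0.129848, 0.118115); Gamma_sss = -0.682778, Gamma_sst = 0.000000, Gamma_stt = 0.227593, Gamma_tss = 1.041374, Gamma_tst = 0.000000, Gamma_ttt = -0.347125; k2 = (0.129848, 0.118115, 0.008337, -0.012715)
  k3: at (s, t) = (-0.420330, -0.924031), (ds/dtau, dt/dtau) = (0.129875, 0.118028); Gamma_sss = -0.682601, Gamma_sst = 0.000000, Gamma_stt = 0.227534, Gamma_tss = 1.041520, Gamma_tst = 0.000000, Gamma_ttt = -0.347173; k3 = (0.129875, 0.118028, 0.008344, -0.012731)
  k4: at (s, t) = (-0.404092, -0.909289), (ds/dtau, dt/dtau) = (0.130919, 0.116435); Gamma_sss = -0.677881, Gamma_sst = 0.000000, Gamma_stt = 0.225960, Gamma_tss = 1.067637, Gamma_tst = 0.000000, Gamma_ttt = -0.355879; k4 = (0.130919, 0.116435, 0.008555, -0.013474)
  Y <- Y + (h/6)(k1 + 2k2 + 2k3 + k4): s = -0.4041, t = -0.9093, ds/dtau = 0.1309, dt/dtau = 0.1164

Answer: s = -0.4041, t = -0.9093, ds/dtau = 0.1309, dt/dtau = 0.1164


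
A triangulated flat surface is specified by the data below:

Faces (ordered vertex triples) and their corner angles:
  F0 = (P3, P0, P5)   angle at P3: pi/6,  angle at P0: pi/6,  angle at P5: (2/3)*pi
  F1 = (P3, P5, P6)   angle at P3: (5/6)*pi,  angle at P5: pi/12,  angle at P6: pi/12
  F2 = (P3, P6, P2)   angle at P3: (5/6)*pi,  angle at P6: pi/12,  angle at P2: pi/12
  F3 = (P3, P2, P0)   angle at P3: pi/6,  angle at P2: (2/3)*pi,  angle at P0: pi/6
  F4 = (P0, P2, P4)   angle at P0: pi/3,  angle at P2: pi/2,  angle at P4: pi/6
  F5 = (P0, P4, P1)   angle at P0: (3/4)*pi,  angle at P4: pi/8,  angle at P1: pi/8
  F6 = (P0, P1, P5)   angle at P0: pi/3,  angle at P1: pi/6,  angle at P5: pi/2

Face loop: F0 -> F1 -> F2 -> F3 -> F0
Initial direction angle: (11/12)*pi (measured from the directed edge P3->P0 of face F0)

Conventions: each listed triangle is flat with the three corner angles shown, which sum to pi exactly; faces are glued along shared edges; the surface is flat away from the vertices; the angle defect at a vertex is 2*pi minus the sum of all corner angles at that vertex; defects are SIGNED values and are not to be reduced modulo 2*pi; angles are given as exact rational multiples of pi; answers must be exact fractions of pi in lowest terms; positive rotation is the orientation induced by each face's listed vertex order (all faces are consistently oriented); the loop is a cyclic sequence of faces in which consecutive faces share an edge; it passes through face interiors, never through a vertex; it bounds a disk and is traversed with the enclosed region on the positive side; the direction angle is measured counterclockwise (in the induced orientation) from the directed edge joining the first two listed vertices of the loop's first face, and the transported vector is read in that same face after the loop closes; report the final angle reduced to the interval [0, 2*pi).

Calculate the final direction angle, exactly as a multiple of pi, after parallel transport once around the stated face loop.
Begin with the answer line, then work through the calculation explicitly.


Answer: final direction angle = (11/12)*pi

enclosed vertex P3: corner angles sum to 2*pi, defect = 2*pi - 2*pi = 0
final direction = starting direction + enclosed defect total, reduced mod 2*pi (induced orientation)
final angle = (11/12)*pi + 0 = (11/12)*pi (mod 2*pi)


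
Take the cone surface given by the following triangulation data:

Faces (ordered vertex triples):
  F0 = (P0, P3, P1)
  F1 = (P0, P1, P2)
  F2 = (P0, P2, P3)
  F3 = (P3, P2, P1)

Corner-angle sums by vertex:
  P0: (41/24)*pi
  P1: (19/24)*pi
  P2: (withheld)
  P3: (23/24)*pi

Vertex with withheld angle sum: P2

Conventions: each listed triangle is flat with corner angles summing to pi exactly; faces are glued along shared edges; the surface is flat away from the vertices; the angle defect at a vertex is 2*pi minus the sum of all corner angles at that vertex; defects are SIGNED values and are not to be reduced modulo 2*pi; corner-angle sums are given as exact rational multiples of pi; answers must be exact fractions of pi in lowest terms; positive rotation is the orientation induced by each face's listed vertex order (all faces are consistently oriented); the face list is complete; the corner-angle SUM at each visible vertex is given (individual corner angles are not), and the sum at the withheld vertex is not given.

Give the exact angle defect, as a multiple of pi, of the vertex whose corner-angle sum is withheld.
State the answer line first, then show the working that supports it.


Answer: defect(P2) = (35/24)*pi

V = 4, E = 6, F = 4; chi = V - E + F = 2
Gauss-Bonnet: total defect = 2*pi*chi = 4*pi; visible defects sum to (61/24)*pi


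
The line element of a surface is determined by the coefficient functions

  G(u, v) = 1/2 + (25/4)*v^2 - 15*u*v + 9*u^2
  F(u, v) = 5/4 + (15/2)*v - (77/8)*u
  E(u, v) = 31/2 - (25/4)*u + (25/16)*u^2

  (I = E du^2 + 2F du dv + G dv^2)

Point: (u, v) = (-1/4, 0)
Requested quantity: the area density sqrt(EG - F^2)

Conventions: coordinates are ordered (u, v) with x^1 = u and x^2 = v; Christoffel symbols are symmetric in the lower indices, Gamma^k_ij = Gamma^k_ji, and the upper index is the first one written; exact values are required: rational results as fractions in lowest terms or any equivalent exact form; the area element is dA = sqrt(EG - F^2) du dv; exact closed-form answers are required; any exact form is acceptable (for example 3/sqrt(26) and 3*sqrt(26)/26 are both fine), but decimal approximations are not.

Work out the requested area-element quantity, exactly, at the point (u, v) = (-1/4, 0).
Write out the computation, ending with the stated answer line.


E = 4393/256, F = 117/32, G = 17/16; EG - F^2 = 19925/4096

Answer: sqrt(EG - F^2) = 5*sqrt(797)/64


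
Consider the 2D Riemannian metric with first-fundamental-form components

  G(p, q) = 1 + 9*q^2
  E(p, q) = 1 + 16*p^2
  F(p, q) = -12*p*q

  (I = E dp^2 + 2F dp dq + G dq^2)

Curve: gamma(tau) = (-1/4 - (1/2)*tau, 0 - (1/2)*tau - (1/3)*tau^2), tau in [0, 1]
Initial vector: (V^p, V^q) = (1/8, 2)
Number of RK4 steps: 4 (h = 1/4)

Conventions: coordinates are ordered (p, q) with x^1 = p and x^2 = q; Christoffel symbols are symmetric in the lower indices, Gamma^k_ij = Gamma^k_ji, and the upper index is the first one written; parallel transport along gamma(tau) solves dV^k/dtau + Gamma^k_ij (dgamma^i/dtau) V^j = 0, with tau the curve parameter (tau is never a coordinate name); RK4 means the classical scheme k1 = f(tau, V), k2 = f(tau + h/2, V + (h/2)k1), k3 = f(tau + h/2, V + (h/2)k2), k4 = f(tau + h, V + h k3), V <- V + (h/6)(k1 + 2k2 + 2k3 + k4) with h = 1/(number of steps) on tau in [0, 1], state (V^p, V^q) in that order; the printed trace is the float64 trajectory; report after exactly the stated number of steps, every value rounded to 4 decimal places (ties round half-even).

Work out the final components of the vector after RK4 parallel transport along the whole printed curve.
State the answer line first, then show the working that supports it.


Answer: V^p = 1.1502, V^q = 1.5733

gamma'(tau) = (-1/2, -1/2 - (2/3)*tau); f(tau, V)^k = -Gamma^k_ij(gamma(tau)) gamma'^i(tau) V^j; h = 1/4; intermediate values shown to 6 dp
curve data and Christoffel symbols at the stage parameters:
  tau = 0.000000: gamma = (-0.250000, 0.000000), gamma' = (-0.500000, -0.500000); Gamma_ppp = -2.000000, Gamma_ppq = 0.000000, Gamma_pqq = 1.500000, Gamma_qpp = 0.000000, Gamma_qpq = 0.000000, Gamma_qqq = 0.000000
  tau = 0.125000: gamma = (-0.312500, -0.067708), gamma' = (-0.500000, -0.583333); Gamma_ppp = -1.920300, Gamma_ppq = 0.000000, Gamma_pqq = 1.440225, Gamma_qpp = 0.312049, Gamma_qpq = 0.000000, Gamma_qqq = -0.234037
  tau = 0.250000: gamma = (-0.375000, -0.145833), gamma' = (-0.500000, -0.666667); Gamma_ppp = -1.743473, Gamma_ppq = 0.000000, Gamma_pqq = 1.307605, Gamma_qpp = 0.508513, Gamma_qpq = 0.000000, Gamma_qqq = -0.381385
  tau = 0.375000: gamma = (-0.437500, -0.234375), gamma' = (-0.500000, -0.750000); Gamma_ppp = -1.536137, Gamma_ppq = 0.000000, Gamma_pqq = 1.152103, Gamma_qpp = 0.617198, Gamma_qpq = 0.000000, Gamma_qqq = -0.462898
  tau = 0.500000: gamma = (-0.500000, -0.333333), gamma' = (-0.500000, -0.833333); Gamma_ppp = -1.333333, Gamma_ppq = 0.000000, Gamma_pqq = 1.000000, Gamma_qpp = 0.666667, Gamma_qpq = 0.000000, Gamma_qqq = -0.500000
  tau = 0.625000: gamma = (-0.562500, -0.442708), gamma' = (-0.500000, -0.916667); Gamma_ppp = -1.149952, Gamma_ppq = 0.000000, Gamma_pqq = 0.862464, Gamma_qpp = 0.678791, Gamma_qpq = 0.000000, Gamma_qqq = -0.509093
  tau = 0.750000: gamma = (-0.625000, -0.562500), gamma' = (-0.500000, -1.000000); Gamma_ppp = -0.990329, Gamma_ppq = 0.000000, Gamma_pqq = 0.742747, Gamma_qpp = 0.668472, Gamma_qpq = 0.000000, Gamma_qqq = -0.501354
  tau = 0.875000: gamma = (-0.687500, -0.692708), gamma' = (-0.500000, -1.083333); Gamma_ppp = -0.853964, Gamma_ppq = 0.000000, Gamma_pqq = 0.640473, Gamma_qpp = 0.645325, Gamma_qpq = 0.000000, Gamma_qqq = -0.483994
  tau = 1.000000: gamma = (-0.750000, -0.833333), gamma' = (-0.500000, -1.166667); Gamma_ppp = -0.738462, Gamma_ppq = 0.000000, Gamma_pqq = 0.553846, Gamma_qpp = 0.615385, Gamma_qpq = 0.000000, Gamma_qqq = -0.461538
step 0: V^p = 0.1250, V^q = 2.0000
step 1: k1 = (1.375000, 0.000000), k2 = (1.395218, -0.226723), k3 = (1.368982, -0.222460), k4 = (1.287677, -0.375572); V <- V + (h/6)(k1 + 2k2 + 2k3 + k4): V^p = 0.4663, V^q = 1.9469
step 2: k1 = (1.290715, -0.376458), k2 = (1.159561, -0.465895), k3 = (1.162493, -0.467073), k4 = (1.020514, -0.510257); V <- V + (h/6)(k1 + 2k2 + 2k3 + k4): V^p = 0.7561, V^q = 1.8322
step 3: k1 = (1.022788, -0.511394), k2 = (0.889755, -0.525203), k3 = (0.897952, -0.530041), k4 = (0.776905, -0.524411); V <- V + (h/6)(k1 + 2k2 + 2k3 + k4): V^p = 0.9801, V^q = 1.7011
step 4: k1 = (0.778216, -0.525296), k2 = (0.674758, -0.509902), k3 = (0.681615, -0.515084), k4 = (0.591198, -0.492665); V <- V + (h/6)(k1 + 2k2 + 2k3 + k4): V^p = 1.1502, V^q = 1.5733


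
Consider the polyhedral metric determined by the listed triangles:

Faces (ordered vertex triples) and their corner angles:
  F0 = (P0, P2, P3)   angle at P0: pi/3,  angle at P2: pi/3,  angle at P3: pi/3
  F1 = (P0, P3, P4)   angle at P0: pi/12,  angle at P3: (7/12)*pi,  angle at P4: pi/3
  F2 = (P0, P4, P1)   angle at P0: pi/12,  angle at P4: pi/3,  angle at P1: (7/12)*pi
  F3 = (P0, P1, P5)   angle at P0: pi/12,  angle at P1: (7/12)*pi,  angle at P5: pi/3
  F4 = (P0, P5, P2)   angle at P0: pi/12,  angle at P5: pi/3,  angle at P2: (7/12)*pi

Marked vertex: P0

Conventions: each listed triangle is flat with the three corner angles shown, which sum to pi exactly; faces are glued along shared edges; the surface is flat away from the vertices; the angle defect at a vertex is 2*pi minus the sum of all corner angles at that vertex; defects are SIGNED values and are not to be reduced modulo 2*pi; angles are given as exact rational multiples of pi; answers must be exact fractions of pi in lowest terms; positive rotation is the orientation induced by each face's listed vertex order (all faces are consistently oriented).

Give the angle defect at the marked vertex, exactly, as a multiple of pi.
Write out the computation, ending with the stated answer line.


Sum of corner angles at P0: (2/3)*pi
defect = 2*pi - (2/3)*pi

Answer: defect(P0) = (4/3)*pi


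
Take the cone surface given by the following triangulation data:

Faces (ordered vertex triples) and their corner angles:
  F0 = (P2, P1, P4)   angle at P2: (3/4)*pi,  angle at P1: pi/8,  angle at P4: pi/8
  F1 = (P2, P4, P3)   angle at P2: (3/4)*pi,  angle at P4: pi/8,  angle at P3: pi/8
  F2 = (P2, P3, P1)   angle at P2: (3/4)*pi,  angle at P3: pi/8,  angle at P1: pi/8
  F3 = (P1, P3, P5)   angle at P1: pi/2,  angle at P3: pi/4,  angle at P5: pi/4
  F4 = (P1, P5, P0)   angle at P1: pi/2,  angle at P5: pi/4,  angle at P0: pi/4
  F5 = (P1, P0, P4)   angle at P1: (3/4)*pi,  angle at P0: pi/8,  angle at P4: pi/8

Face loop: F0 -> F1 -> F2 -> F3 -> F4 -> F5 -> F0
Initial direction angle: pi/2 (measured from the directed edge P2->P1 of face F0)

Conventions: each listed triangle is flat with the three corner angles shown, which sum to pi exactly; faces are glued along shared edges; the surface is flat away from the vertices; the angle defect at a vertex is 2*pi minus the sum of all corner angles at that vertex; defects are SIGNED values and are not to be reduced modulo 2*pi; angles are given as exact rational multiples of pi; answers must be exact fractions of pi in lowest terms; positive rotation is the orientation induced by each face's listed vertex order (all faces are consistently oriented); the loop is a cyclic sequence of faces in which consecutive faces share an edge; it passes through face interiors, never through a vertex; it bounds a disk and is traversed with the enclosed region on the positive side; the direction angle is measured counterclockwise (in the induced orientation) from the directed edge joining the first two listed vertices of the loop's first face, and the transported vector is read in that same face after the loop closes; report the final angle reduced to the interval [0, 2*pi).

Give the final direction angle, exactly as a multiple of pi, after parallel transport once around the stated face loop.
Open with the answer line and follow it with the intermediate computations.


Answer: final direction angle = pi/4

enclosed vertex P1: corner angles sum to 2*pi, defect = 2*pi - 2*pi = 0
enclosed vertex P2: corner angles sum to (9/4)*pi, defect = 2*pi - (9/4)*pi = -pi/4
transport around the loop rotates by the sum of enclosed defects; add to the initial angle mod 2*pi
final angle = pi/2 - pi/4 = pi/4 (mod 2*pi)
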